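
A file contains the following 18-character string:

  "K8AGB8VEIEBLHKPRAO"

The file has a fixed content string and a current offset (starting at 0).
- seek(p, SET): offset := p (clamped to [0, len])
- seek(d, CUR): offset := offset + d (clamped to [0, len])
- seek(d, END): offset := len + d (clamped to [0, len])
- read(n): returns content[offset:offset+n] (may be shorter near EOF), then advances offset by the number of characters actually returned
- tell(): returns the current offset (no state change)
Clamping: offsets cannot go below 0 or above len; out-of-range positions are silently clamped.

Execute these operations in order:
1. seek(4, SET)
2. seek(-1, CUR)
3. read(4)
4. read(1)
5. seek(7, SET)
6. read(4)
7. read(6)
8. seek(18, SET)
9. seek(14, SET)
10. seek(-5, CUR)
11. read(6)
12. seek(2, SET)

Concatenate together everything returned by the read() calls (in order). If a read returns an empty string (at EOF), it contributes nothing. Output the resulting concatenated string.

After 1 (seek(4, SET)): offset=4
After 2 (seek(-1, CUR)): offset=3
After 3 (read(4)): returned 'GB8V', offset=7
After 4 (read(1)): returned 'E', offset=8
After 5 (seek(7, SET)): offset=7
After 6 (read(4)): returned 'EIEB', offset=11
After 7 (read(6)): returned 'LHKPRA', offset=17
After 8 (seek(18, SET)): offset=18
After 9 (seek(14, SET)): offset=14
After 10 (seek(-5, CUR)): offset=9
After 11 (read(6)): returned 'EBLHKP', offset=15
After 12 (seek(2, SET)): offset=2

Answer: GB8VEEIEBLHKPRAEBLHKP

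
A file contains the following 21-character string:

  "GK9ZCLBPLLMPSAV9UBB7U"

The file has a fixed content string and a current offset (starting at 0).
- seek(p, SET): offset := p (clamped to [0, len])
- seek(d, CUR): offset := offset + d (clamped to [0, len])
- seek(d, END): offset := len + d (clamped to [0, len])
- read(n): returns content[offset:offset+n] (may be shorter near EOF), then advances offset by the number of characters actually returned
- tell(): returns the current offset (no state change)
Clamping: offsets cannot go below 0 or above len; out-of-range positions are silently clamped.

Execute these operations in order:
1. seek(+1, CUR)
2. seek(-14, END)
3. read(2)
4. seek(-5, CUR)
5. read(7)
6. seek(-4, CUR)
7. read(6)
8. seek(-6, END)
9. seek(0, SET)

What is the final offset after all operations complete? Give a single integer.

After 1 (seek(+1, CUR)): offset=1
After 2 (seek(-14, END)): offset=7
After 3 (read(2)): returned 'PL', offset=9
After 4 (seek(-5, CUR)): offset=4
After 5 (read(7)): returned 'CLBPLLM', offset=11
After 6 (seek(-4, CUR)): offset=7
After 7 (read(6)): returned 'PLLMPS', offset=13
After 8 (seek(-6, END)): offset=15
After 9 (seek(0, SET)): offset=0

Answer: 0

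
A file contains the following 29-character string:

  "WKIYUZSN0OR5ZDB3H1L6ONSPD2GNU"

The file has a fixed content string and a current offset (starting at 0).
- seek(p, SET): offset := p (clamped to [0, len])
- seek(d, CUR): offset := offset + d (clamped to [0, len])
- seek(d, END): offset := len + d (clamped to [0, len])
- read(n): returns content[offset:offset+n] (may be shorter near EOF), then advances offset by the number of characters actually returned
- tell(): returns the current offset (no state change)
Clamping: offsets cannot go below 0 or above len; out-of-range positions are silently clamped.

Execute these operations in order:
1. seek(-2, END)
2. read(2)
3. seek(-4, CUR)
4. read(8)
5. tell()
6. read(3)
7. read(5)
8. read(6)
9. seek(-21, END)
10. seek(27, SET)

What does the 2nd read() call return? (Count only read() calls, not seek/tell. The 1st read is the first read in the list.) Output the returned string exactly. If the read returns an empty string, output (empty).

After 1 (seek(-2, END)): offset=27
After 2 (read(2)): returned 'NU', offset=29
After 3 (seek(-4, CUR)): offset=25
After 4 (read(8)): returned '2GNU', offset=29
After 5 (tell()): offset=29
After 6 (read(3)): returned '', offset=29
After 7 (read(5)): returned '', offset=29
After 8 (read(6)): returned '', offset=29
After 9 (seek(-21, END)): offset=8
After 10 (seek(27, SET)): offset=27

Answer: 2GNU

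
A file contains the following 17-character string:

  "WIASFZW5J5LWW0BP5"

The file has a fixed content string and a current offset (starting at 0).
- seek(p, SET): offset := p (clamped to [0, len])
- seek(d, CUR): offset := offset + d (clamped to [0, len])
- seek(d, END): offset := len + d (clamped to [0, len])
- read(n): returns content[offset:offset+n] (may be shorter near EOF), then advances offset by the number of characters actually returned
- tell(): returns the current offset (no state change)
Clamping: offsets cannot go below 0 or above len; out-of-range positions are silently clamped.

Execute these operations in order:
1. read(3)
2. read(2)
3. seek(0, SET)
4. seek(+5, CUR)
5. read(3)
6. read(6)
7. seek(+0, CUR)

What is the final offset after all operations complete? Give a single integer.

After 1 (read(3)): returned 'WIA', offset=3
After 2 (read(2)): returned 'SF', offset=5
After 3 (seek(0, SET)): offset=0
After 4 (seek(+5, CUR)): offset=5
After 5 (read(3)): returned 'ZW5', offset=8
After 6 (read(6)): returned 'J5LWW0', offset=14
After 7 (seek(+0, CUR)): offset=14

Answer: 14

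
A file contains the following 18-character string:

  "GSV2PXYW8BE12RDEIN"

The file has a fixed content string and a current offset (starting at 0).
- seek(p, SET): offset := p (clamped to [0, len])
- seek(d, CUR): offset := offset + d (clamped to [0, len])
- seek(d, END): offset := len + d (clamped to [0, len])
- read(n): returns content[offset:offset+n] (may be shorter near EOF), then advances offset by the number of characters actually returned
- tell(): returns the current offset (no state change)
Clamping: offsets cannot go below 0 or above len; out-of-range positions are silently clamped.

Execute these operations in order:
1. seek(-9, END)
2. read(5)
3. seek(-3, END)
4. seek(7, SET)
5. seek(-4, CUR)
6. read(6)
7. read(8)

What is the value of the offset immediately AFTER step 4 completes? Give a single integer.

Answer: 7

Derivation:
After 1 (seek(-9, END)): offset=9
After 2 (read(5)): returned 'BE12R', offset=14
After 3 (seek(-3, END)): offset=15
After 4 (seek(7, SET)): offset=7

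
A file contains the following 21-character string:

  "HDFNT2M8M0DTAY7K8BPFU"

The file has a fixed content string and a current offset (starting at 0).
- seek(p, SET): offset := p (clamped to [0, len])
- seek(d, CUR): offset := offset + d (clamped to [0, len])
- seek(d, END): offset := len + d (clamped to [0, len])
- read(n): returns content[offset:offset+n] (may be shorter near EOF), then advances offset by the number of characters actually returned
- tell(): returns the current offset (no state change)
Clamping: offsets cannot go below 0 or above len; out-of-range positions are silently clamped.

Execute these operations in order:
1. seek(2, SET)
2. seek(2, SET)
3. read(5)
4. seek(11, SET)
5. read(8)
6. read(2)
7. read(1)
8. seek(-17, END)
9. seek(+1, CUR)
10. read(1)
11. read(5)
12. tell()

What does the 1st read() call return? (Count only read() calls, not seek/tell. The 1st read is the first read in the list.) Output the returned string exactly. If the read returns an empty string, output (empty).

After 1 (seek(2, SET)): offset=2
After 2 (seek(2, SET)): offset=2
After 3 (read(5)): returned 'FNT2M', offset=7
After 4 (seek(11, SET)): offset=11
After 5 (read(8)): returned 'TAY7K8BP', offset=19
After 6 (read(2)): returned 'FU', offset=21
After 7 (read(1)): returned '', offset=21
After 8 (seek(-17, END)): offset=4
After 9 (seek(+1, CUR)): offset=5
After 10 (read(1)): returned '2', offset=6
After 11 (read(5)): returned 'M8M0D', offset=11
After 12 (tell()): offset=11

Answer: FNT2M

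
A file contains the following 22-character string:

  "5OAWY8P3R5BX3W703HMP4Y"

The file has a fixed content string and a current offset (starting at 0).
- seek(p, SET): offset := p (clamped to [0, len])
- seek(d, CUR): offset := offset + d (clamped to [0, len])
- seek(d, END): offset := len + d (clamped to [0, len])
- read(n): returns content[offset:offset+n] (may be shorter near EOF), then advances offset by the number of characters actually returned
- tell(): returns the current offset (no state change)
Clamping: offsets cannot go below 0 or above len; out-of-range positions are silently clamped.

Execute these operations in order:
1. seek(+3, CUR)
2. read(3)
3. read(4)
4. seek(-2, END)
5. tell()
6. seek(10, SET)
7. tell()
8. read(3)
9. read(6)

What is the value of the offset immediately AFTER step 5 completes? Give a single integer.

After 1 (seek(+3, CUR)): offset=3
After 2 (read(3)): returned 'WY8', offset=6
After 3 (read(4)): returned 'P3R5', offset=10
After 4 (seek(-2, END)): offset=20
After 5 (tell()): offset=20

Answer: 20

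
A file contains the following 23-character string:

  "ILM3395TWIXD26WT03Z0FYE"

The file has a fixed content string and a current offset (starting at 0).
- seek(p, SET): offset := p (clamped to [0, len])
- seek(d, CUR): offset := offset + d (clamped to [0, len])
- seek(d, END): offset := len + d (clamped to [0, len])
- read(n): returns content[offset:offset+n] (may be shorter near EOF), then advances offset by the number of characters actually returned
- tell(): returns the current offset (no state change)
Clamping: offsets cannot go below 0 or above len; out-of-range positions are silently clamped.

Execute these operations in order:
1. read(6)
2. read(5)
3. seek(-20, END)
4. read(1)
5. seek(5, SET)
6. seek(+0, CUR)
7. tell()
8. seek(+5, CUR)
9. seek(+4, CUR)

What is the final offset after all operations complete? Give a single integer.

After 1 (read(6)): returned 'ILM339', offset=6
After 2 (read(5)): returned '5TWIX', offset=11
After 3 (seek(-20, END)): offset=3
After 4 (read(1)): returned '3', offset=4
After 5 (seek(5, SET)): offset=5
After 6 (seek(+0, CUR)): offset=5
After 7 (tell()): offset=5
After 8 (seek(+5, CUR)): offset=10
After 9 (seek(+4, CUR)): offset=14

Answer: 14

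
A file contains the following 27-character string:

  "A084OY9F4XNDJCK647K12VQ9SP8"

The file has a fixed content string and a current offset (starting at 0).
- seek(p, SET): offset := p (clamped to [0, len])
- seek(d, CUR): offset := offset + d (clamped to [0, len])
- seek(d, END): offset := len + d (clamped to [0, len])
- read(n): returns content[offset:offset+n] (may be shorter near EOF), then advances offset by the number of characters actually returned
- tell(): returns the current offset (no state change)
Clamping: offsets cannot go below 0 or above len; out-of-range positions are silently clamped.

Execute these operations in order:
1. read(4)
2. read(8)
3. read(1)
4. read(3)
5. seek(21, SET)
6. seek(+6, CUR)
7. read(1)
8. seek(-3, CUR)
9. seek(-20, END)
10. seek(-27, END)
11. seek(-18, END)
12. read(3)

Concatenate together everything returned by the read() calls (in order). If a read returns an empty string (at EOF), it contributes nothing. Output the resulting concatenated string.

After 1 (read(4)): returned 'A084', offset=4
After 2 (read(8)): returned 'OY9F4XND', offset=12
After 3 (read(1)): returned 'J', offset=13
After 4 (read(3)): returned 'CK6', offset=16
After 5 (seek(21, SET)): offset=21
After 6 (seek(+6, CUR)): offset=27
After 7 (read(1)): returned '', offset=27
After 8 (seek(-3, CUR)): offset=24
After 9 (seek(-20, END)): offset=7
After 10 (seek(-27, END)): offset=0
After 11 (seek(-18, END)): offset=9
After 12 (read(3)): returned 'XND', offset=12

Answer: A084OY9F4XNDJCK6XND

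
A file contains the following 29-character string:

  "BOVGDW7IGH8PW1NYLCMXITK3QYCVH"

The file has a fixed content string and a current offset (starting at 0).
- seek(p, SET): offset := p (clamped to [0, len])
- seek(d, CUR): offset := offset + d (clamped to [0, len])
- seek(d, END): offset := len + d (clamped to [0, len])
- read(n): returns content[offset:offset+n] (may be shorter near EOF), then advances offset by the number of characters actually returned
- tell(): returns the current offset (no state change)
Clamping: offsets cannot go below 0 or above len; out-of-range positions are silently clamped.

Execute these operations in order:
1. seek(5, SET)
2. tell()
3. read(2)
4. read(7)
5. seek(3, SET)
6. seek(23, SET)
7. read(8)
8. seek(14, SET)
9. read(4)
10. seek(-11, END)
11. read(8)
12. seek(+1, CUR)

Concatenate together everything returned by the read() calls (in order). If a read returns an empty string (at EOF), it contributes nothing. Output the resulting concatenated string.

Answer: W7IGH8PW13QYCVHNYLCMXITK3QY

Derivation:
After 1 (seek(5, SET)): offset=5
After 2 (tell()): offset=5
After 3 (read(2)): returned 'W7', offset=7
After 4 (read(7)): returned 'IGH8PW1', offset=14
After 5 (seek(3, SET)): offset=3
After 6 (seek(23, SET)): offset=23
After 7 (read(8)): returned '3QYCVH', offset=29
After 8 (seek(14, SET)): offset=14
After 9 (read(4)): returned 'NYLC', offset=18
After 10 (seek(-11, END)): offset=18
After 11 (read(8)): returned 'MXITK3QY', offset=26
After 12 (seek(+1, CUR)): offset=27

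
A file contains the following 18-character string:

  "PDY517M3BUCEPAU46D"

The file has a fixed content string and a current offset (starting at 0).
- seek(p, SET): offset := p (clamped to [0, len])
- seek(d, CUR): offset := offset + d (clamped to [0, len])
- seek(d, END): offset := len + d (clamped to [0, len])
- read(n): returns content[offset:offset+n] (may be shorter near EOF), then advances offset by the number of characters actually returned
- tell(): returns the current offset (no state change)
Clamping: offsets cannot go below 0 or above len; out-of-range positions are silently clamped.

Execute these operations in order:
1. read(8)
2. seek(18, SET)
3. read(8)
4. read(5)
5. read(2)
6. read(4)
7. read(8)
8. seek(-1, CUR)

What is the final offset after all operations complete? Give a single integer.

After 1 (read(8)): returned 'PDY517M3', offset=8
After 2 (seek(18, SET)): offset=18
After 3 (read(8)): returned '', offset=18
After 4 (read(5)): returned '', offset=18
After 5 (read(2)): returned '', offset=18
After 6 (read(4)): returned '', offset=18
After 7 (read(8)): returned '', offset=18
After 8 (seek(-1, CUR)): offset=17

Answer: 17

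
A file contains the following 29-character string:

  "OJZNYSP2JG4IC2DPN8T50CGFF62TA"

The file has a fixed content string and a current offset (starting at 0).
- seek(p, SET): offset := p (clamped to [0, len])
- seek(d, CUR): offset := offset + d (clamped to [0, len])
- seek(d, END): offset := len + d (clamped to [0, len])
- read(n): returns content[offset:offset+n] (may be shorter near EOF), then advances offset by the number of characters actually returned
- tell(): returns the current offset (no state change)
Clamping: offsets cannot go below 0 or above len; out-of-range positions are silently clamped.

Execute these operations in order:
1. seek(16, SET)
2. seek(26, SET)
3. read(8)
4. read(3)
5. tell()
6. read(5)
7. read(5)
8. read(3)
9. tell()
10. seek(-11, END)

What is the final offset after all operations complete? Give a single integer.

Answer: 18

Derivation:
After 1 (seek(16, SET)): offset=16
After 2 (seek(26, SET)): offset=26
After 3 (read(8)): returned '2TA', offset=29
After 4 (read(3)): returned '', offset=29
After 5 (tell()): offset=29
After 6 (read(5)): returned '', offset=29
After 7 (read(5)): returned '', offset=29
After 8 (read(3)): returned '', offset=29
After 9 (tell()): offset=29
After 10 (seek(-11, END)): offset=18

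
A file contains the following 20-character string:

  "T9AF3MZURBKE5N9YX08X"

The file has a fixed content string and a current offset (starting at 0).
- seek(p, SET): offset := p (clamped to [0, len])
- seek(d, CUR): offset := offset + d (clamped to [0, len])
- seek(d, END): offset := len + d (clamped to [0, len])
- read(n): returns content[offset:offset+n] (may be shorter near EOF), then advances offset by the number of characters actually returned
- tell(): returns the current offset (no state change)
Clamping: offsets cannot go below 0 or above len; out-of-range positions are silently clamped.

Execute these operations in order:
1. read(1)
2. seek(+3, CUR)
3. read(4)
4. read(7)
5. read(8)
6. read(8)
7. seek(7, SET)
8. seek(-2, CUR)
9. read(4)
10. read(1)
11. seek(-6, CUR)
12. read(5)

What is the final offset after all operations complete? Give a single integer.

After 1 (read(1)): returned 'T', offset=1
After 2 (seek(+3, CUR)): offset=4
After 3 (read(4)): returned '3MZU', offset=8
After 4 (read(7)): returned 'RBKE5N9', offset=15
After 5 (read(8)): returned 'YX08X', offset=20
After 6 (read(8)): returned '', offset=20
After 7 (seek(7, SET)): offset=7
After 8 (seek(-2, CUR)): offset=5
After 9 (read(4)): returned 'MZUR', offset=9
After 10 (read(1)): returned 'B', offset=10
After 11 (seek(-6, CUR)): offset=4
After 12 (read(5)): returned '3MZUR', offset=9

Answer: 9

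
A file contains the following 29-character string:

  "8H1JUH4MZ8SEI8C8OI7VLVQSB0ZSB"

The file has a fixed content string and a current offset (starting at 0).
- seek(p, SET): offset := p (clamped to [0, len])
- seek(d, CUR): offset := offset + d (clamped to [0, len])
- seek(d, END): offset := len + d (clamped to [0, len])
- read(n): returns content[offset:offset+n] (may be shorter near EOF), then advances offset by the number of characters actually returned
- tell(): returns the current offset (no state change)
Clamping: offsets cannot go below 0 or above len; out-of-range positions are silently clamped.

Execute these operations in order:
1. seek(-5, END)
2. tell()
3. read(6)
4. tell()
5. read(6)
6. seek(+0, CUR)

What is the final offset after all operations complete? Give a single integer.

Answer: 29

Derivation:
After 1 (seek(-5, END)): offset=24
After 2 (tell()): offset=24
After 3 (read(6)): returned 'B0ZSB', offset=29
After 4 (tell()): offset=29
After 5 (read(6)): returned '', offset=29
After 6 (seek(+0, CUR)): offset=29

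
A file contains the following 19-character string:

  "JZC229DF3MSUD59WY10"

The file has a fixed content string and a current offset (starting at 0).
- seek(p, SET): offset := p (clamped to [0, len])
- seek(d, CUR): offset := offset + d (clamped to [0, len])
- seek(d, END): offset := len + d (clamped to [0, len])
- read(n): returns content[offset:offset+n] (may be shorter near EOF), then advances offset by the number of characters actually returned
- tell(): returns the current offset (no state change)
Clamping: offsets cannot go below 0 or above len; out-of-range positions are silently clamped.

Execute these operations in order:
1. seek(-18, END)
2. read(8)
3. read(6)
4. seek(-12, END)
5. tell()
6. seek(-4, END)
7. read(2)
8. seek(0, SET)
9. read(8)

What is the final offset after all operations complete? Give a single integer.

After 1 (seek(-18, END)): offset=1
After 2 (read(8)): returned 'ZC229DF3', offset=9
After 3 (read(6)): returned 'MSUD59', offset=15
After 4 (seek(-12, END)): offset=7
After 5 (tell()): offset=7
After 6 (seek(-4, END)): offset=15
After 7 (read(2)): returned 'WY', offset=17
After 8 (seek(0, SET)): offset=0
After 9 (read(8)): returned 'JZC229DF', offset=8

Answer: 8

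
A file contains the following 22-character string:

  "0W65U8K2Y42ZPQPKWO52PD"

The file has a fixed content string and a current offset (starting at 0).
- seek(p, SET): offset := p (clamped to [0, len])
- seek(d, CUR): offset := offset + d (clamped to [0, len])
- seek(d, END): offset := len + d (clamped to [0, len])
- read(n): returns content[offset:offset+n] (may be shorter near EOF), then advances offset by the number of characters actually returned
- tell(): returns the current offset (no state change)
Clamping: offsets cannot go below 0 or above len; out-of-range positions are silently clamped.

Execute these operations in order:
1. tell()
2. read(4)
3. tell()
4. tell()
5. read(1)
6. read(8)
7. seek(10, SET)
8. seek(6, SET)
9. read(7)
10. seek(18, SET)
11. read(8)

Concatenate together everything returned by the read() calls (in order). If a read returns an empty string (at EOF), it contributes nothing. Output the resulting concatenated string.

Answer: 0W65U8K2Y42ZPK2Y42ZP52PD

Derivation:
After 1 (tell()): offset=0
After 2 (read(4)): returned '0W65', offset=4
After 3 (tell()): offset=4
After 4 (tell()): offset=4
After 5 (read(1)): returned 'U', offset=5
After 6 (read(8)): returned '8K2Y42ZP', offset=13
After 7 (seek(10, SET)): offset=10
After 8 (seek(6, SET)): offset=6
After 9 (read(7)): returned 'K2Y42ZP', offset=13
After 10 (seek(18, SET)): offset=18
After 11 (read(8)): returned '52PD', offset=22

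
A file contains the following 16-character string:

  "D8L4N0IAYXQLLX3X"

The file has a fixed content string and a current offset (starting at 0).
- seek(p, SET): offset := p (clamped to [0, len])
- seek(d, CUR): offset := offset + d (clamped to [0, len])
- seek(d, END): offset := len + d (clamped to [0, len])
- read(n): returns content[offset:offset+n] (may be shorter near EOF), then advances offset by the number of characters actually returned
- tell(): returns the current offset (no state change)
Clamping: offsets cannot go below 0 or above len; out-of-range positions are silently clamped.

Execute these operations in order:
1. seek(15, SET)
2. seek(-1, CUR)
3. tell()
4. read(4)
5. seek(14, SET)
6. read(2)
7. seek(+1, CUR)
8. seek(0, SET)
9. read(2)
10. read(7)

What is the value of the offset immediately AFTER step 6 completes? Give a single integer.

Answer: 16

Derivation:
After 1 (seek(15, SET)): offset=15
After 2 (seek(-1, CUR)): offset=14
After 3 (tell()): offset=14
After 4 (read(4)): returned '3X', offset=16
After 5 (seek(14, SET)): offset=14
After 6 (read(2)): returned '3X', offset=16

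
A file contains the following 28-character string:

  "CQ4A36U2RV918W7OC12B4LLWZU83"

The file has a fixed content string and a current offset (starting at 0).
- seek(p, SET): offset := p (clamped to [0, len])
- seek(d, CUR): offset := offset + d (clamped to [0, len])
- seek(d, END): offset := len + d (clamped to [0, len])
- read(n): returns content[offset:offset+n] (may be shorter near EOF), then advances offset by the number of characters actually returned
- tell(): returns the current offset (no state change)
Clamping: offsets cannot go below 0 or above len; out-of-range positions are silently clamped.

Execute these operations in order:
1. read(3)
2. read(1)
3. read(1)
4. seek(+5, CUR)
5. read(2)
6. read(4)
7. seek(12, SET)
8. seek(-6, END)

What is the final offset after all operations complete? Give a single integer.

After 1 (read(3)): returned 'CQ4', offset=3
After 2 (read(1)): returned 'A', offset=4
After 3 (read(1)): returned '3', offset=5
After 4 (seek(+5, CUR)): offset=10
After 5 (read(2)): returned '91', offset=12
After 6 (read(4)): returned '8W7O', offset=16
After 7 (seek(12, SET)): offset=12
After 8 (seek(-6, END)): offset=22

Answer: 22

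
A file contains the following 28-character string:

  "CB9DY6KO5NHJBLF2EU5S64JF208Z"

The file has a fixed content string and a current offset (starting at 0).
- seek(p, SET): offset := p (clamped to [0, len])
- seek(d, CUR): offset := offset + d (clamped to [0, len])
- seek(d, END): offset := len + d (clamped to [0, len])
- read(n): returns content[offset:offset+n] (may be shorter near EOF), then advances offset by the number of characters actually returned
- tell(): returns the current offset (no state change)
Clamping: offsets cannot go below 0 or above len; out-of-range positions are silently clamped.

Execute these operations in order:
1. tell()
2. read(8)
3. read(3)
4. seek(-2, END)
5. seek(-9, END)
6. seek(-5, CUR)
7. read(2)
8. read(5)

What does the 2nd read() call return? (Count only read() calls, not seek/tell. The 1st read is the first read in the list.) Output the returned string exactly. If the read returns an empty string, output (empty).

Answer: 5NH

Derivation:
After 1 (tell()): offset=0
After 2 (read(8)): returned 'CB9DY6KO', offset=8
After 3 (read(3)): returned '5NH', offset=11
After 4 (seek(-2, END)): offset=26
After 5 (seek(-9, END)): offset=19
After 6 (seek(-5, CUR)): offset=14
After 7 (read(2)): returned 'F2', offset=16
After 8 (read(5)): returned 'EU5S6', offset=21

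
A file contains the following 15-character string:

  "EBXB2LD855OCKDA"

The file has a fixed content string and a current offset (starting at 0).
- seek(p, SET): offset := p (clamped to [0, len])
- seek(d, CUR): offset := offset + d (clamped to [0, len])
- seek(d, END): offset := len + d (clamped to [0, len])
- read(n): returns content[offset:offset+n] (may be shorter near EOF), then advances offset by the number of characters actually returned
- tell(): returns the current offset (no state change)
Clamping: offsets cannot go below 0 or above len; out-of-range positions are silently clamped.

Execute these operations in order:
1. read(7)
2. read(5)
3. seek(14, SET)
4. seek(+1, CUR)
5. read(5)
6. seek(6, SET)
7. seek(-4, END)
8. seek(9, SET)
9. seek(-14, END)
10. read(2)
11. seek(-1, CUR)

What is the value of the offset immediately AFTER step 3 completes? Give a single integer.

After 1 (read(7)): returned 'EBXB2LD', offset=7
After 2 (read(5)): returned '855OC', offset=12
After 3 (seek(14, SET)): offset=14

Answer: 14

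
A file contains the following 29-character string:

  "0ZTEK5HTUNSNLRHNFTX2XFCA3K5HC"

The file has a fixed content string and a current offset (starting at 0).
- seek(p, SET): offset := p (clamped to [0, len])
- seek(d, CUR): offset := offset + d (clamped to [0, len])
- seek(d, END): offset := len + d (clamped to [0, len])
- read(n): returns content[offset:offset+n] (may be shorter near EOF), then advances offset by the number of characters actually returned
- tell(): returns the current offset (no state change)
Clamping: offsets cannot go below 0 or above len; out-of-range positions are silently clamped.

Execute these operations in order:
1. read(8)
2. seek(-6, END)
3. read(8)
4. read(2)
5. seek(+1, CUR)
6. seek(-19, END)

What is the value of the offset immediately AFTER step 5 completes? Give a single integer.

Answer: 29

Derivation:
After 1 (read(8)): returned '0ZTEK5HT', offset=8
After 2 (seek(-6, END)): offset=23
After 3 (read(8)): returned 'A3K5HC', offset=29
After 4 (read(2)): returned '', offset=29
After 5 (seek(+1, CUR)): offset=29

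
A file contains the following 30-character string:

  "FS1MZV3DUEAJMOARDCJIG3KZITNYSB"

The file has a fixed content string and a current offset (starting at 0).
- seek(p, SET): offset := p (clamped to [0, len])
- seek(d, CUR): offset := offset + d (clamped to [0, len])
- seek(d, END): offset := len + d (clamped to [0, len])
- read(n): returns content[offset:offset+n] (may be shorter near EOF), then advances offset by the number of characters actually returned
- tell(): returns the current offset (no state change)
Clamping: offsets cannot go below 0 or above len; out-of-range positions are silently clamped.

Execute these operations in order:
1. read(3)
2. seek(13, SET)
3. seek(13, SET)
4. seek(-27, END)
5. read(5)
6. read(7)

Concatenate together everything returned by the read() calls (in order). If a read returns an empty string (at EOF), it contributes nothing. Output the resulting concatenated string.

After 1 (read(3)): returned 'FS1', offset=3
After 2 (seek(13, SET)): offset=13
After 3 (seek(13, SET)): offset=13
After 4 (seek(-27, END)): offset=3
After 5 (read(5)): returned 'MZV3D', offset=8
After 6 (read(7)): returned 'UEAJMOA', offset=15

Answer: FS1MZV3DUEAJMOA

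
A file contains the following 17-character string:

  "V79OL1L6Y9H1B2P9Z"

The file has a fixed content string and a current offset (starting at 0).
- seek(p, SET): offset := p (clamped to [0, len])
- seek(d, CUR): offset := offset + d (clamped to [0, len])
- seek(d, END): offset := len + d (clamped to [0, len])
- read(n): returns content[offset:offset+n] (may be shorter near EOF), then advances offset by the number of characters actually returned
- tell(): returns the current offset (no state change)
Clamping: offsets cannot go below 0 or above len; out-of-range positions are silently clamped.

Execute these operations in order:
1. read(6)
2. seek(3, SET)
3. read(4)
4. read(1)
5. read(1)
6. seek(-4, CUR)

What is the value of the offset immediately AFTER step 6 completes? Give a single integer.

After 1 (read(6)): returned 'V79OL1', offset=6
After 2 (seek(3, SET)): offset=3
After 3 (read(4)): returned 'OL1L', offset=7
After 4 (read(1)): returned '6', offset=8
After 5 (read(1)): returned 'Y', offset=9
After 6 (seek(-4, CUR)): offset=5

Answer: 5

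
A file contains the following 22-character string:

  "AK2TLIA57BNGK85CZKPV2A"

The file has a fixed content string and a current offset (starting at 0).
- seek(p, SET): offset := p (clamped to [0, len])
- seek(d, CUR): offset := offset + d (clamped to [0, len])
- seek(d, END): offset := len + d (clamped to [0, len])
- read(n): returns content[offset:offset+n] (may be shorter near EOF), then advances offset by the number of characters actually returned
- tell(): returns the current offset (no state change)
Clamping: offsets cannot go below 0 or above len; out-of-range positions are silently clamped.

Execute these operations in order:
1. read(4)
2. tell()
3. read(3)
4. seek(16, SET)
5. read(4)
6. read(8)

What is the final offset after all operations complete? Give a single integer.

Answer: 22

Derivation:
After 1 (read(4)): returned 'AK2T', offset=4
After 2 (tell()): offset=4
After 3 (read(3)): returned 'LIA', offset=7
After 4 (seek(16, SET)): offset=16
After 5 (read(4)): returned 'ZKPV', offset=20
After 6 (read(8)): returned '2A', offset=22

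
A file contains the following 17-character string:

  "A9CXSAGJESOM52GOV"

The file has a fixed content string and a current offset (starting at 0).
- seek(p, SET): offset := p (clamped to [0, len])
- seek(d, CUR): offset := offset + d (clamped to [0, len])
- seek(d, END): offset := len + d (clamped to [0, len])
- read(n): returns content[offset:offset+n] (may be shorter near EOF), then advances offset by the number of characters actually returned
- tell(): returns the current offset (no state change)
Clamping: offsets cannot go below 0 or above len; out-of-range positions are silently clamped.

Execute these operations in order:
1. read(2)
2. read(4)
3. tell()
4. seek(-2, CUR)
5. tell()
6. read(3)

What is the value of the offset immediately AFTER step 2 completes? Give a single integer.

Answer: 6

Derivation:
After 1 (read(2)): returned 'A9', offset=2
After 2 (read(4)): returned 'CXSA', offset=6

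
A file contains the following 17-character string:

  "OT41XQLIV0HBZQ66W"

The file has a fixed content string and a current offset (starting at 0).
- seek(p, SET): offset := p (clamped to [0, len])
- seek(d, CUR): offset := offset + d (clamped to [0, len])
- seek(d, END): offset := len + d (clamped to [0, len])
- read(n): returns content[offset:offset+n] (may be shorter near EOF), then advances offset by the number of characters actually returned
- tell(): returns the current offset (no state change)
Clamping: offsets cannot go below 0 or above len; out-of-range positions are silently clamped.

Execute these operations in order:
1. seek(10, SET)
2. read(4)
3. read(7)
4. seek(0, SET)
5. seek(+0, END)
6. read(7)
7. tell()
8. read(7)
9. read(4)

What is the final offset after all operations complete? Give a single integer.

Answer: 17

Derivation:
After 1 (seek(10, SET)): offset=10
After 2 (read(4)): returned 'HBZQ', offset=14
After 3 (read(7)): returned '66W', offset=17
After 4 (seek(0, SET)): offset=0
After 5 (seek(+0, END)): offset=17
After 6 (read(7)): returned '', offset=17
After 7 (tell()): offset=17
After 8 (read(7)): returned '', offset=17
After 9 (read(4)): returned '', offset=17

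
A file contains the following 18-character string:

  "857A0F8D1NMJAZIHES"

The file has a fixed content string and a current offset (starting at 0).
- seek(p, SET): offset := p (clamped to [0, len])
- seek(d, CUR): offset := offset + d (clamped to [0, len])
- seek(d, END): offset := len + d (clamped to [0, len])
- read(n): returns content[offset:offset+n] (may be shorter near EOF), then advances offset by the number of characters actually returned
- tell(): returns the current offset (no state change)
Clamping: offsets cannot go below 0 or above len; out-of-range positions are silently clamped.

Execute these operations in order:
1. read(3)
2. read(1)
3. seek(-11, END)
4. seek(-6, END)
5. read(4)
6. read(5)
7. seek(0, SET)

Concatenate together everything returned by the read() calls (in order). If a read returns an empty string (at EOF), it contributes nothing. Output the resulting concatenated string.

Answer: 857AAZIHES

Derivation:
After 1 (read(3)): returned '857', offset=3
After 2 (read(1)): returned 'A', offset=4
After 3 (seek(-11, END)): offset=7
After 4 (seek(-6, END)): offset=12
After 5 (read(4)): returned 'AZIH', offset=16
After 6 (read(5)): returned 'ES', offset=18
After 7 (seek(0, SET)): offset=0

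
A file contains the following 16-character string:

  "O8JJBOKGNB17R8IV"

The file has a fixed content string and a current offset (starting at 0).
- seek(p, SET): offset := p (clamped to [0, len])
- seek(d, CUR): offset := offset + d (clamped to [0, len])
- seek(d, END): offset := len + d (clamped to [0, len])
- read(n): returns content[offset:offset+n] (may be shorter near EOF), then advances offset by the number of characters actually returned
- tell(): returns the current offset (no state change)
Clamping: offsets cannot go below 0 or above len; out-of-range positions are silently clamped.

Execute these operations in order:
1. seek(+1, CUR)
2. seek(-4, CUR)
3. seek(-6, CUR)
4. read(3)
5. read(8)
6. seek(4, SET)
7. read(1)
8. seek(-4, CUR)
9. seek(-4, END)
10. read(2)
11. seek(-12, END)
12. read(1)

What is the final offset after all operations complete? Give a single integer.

After 1 (seek(+1, CUR)): offset=1
After 2 (seek(-4, CUR)): offset=0
After 3 (seek(-6, CUR)): offset=0
After 4 (read(3)): returned 'O8J', offset=3
After 5 (read(8)): returned 'JBOKGNB1', offset=11
After 6 (seek(4, SET)): offset=4
After 7 (read(1)): returned 'B', offset=5
After 8 (seek(-4, CUR)): offset=1
After 9 (seek(-4, END)): offset=12
After 10 (read(2)): returned 'R8', offset=14
After 11 (seek(-12, END)): offset=4
After 12 (read(1)): returned 'B', offset=5

Answer: 5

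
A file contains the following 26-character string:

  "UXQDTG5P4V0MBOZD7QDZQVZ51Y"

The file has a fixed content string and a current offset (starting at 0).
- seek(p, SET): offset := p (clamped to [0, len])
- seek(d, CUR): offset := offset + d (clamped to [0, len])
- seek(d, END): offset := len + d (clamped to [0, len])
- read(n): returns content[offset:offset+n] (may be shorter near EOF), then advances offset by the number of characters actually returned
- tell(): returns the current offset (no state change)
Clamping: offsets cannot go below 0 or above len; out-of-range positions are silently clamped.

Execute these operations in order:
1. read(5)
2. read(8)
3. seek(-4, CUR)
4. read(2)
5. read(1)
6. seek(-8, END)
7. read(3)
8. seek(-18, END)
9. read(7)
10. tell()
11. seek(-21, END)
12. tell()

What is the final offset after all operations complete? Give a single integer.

Answer: 5

Derivation:
After 1 (read(5)): returned 'UXQDT', offset=5
After 2 (read(8)): returned 'G5P4V0MB', offset=13
After 3 (seek(-4, CUR)): offset=9
After 4 (read(2)): returned 'V0', offset=11
After 5 (read(1)): returned 'M', offset=12
After 6 (seek(-8, END)): offset=18
After 7 (read(3)): returned 'DZQ', offset=21
After 8 (seek(-18, END)): offset=8
After 9 (read(7)): returned '4V0MBOZ', offset=15
After 10 (tell()): offset=15
After 11 (seek(-21, END)): offset=5
After 12 (tell()): offset=5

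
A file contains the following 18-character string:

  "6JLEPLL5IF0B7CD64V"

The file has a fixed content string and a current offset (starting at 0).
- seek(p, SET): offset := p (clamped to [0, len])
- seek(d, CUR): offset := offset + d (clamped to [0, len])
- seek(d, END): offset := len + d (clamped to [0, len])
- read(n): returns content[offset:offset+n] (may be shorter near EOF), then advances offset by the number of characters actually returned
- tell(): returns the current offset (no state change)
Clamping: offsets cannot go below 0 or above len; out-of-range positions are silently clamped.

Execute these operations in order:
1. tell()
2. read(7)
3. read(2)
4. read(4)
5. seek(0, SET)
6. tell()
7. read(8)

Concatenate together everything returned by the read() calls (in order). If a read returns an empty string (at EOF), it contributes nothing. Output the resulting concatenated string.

Answer: 6JLEPLL5IF0B76JLEPLL5

Derivation:
After 1 (tell()): offset=0
After 2 (read(7)): returned '6JLEPLL', offset=7
After 3 (read(2)): returned '5I', offset=9
After 4 (read(4)): returned 'F0B7', offset=13
After 5 (seek(0, SET)): offset=0
After 6 (tell()): offset=0
After 7 (read(8)): returned '6JLEPLL5', offset=8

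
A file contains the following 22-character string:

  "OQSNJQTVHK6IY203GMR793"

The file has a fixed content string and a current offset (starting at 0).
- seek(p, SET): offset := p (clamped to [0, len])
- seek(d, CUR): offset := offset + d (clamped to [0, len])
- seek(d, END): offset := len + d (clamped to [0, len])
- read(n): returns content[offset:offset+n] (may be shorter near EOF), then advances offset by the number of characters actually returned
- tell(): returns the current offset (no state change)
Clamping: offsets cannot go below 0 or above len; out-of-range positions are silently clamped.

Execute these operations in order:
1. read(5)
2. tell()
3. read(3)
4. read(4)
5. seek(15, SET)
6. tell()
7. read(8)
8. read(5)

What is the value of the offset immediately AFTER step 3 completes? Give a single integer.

Answer: 8

Derivation:
After 1 (read(5)): returned 'OQSNJ', offset=5
After 2 (tell()): offset=5
After 3 (read(3)): returned 'QTV', offset=8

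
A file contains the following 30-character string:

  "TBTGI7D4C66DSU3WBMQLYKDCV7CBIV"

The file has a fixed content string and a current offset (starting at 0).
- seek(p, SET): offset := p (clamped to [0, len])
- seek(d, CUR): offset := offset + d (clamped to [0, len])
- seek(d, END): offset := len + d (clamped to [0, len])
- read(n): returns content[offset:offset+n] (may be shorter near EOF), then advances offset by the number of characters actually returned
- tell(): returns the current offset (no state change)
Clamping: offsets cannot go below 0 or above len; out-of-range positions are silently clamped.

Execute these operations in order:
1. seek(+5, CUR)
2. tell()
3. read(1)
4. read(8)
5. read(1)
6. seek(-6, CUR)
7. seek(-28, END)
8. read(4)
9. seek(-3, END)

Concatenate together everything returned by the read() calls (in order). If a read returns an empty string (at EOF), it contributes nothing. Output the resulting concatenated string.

Answer: 7D4C66DSU3TGI7

Derivation:
After 1 (seek(+5, CUR)): offset=5
After 2 (tell()): offset=5
After 3 (read(1)): returned '7', offset=6
After 4 (read(8)): returned 'D4C66DSU', offset=14
After 5 (read(1)): returned '3', offset=15
After 6 (seek(-6, CUR)): offset=9
After 7 (seek(-28, END)): offset=2
After 8 (read(4)): returned 'TGI7', offset=6
After 9 (seek(-3, END)): offset=27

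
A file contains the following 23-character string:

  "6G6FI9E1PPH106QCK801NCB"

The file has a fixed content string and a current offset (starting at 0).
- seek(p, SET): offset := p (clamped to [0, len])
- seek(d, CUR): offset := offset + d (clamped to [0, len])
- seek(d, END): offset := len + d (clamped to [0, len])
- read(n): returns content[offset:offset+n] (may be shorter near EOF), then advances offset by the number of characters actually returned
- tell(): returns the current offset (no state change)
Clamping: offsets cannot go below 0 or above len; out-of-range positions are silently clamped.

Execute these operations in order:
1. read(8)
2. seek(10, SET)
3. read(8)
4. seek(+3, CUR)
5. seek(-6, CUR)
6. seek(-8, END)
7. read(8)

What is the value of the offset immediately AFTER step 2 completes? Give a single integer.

After 1 (read(8)): returned '6G6FI9E1', offset=8
After 2 (seek(10, SET)): offset=10

Answer: 10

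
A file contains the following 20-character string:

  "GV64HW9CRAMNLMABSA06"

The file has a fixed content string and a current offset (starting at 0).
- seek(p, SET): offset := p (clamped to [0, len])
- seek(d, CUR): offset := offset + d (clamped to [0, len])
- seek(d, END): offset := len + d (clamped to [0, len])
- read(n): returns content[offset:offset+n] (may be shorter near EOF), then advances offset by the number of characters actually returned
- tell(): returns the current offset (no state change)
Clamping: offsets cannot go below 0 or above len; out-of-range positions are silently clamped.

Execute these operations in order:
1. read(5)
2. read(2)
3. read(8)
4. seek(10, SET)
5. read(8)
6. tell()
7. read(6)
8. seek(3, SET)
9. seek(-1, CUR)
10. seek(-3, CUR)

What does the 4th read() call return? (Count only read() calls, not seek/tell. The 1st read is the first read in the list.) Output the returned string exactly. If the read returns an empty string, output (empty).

Answer: MNLMABSA

Derivation:
After 1 (read(5)): returned 'GV64H', offset=5
After 2 (read(2)): returned 'W9', offset=7
After 3 (read(8)): returned 'CRAMNLMA', offset=15
After 4 (seek(10, SET)): offset=10
After 5 (read(8)): returned 'MNLMABSA', offset=18
After 6 (tell()): offset=18
After 7 (read(6)): returned '06', offset=20
After 8 (seek(3, SET)): offset=3
After 9 (seek(-1, CUR)): offset=2
After 10 (seek(-3, CUR)): offset=0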